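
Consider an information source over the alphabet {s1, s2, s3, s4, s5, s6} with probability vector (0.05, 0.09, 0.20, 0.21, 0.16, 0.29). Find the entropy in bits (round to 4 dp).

2.4069 bits

H = −Σ pᵢ log₂ pᵢ.
−0.05·log₂(0.05) = 0.2161
−0.09·log₂(0.09) = 0.3127
−0.20·log₂(0.20) = 0.4644
−0.21·log₂(0.21) = 0.4728
−0.16·log₂(0.16) = 0.4230
−0.29·log₂(0.29) = 0.5179
Sum ≈ 2.4069 → 2.4069 bits.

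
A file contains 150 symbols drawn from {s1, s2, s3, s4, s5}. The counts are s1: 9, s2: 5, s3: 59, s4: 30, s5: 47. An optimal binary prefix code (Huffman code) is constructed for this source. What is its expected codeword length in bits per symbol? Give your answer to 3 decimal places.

1.993 bits/symbol

Probabilities are the counts divided by 150.
Repeatedly combine the two least-probable nodes; the expected code length is the sum of the merged weights.
merge 1/30 + 3/50 → 7/75
merge 7/75 + 1/5 → 22/75
merge 22/75 + 47/150 → 91/150
merge 59/150 + 91/150 → 1
L = 7/75 + 22/75 + 91/150 + 1 = 299/150 ≈ 1.993 bits/symbol.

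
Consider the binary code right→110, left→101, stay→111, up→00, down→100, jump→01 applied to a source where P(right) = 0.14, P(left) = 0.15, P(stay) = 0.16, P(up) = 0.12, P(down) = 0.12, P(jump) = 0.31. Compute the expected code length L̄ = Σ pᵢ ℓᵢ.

2.57 bits/symbol

L̄ = Σ pᵢ·ℓᵢ = 0.14·3 + 0.15·3 + 0.16·3 + 0.12·2 + 0.12·3 + 0.31·2 = 2.57 bits/symbol.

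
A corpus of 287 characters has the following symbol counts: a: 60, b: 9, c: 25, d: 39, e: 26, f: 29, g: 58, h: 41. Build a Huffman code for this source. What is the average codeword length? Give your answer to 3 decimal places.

2.899 bits/symbol

Probabilities are the counts divided by 287.
Repeatedly combine the two least-probable nodes; the expected code length is the sum of the merged weights.
merge 9/287 + 25/287 → 34/287
merge 26/287 + 29/287 → 55/287
merge 34/287 + 39/287 → 73/287
merge 1/7 + 55/287 → 96/287
merge 58/287 + 60/287 → 118/287
merge 73/287 + 96/287 → 169/287
merge 118/287 + 169/287 → 1
L = 34/287 + 55/287 + 73/287 + 96/287 + 118/287 + 169/287 + 1 = 832/287 ≈ 2.899 bits/symbol.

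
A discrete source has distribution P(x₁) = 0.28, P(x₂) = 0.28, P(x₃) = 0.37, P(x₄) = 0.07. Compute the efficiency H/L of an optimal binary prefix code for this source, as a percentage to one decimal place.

Entropy H = −Σ p log₂ p ≈ 1.8277 bits.
Huffman merges: 7/100+7/25→7/20; 7/25+7/20→63/100; 37/100+63/100→1. L = 99/50 ≈ 1.9800.
Efficiency = H/L = 1.8277/1.9800 = 92.3%.

92.3%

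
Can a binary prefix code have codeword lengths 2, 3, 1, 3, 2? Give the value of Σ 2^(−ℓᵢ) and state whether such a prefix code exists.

With common denominator 2^3 = 8: Σ 2^(−ℓᵢ) = 2/8 + 1/8 + 4/8 + 1/8 + 2/8 = 10/8 = 1.25.
Kraft's inequality requires Σ ≤ 1; here Σ = 1.25 > 1, so no such prefix code exists.

1.25; no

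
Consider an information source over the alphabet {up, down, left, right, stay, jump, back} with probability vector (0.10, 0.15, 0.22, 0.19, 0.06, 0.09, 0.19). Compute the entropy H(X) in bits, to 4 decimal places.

2.6900 bits

H = −Σ pᵢ log₂ pᵢ.
−0.10·log₂(0.10) = 0.3322
−0.15·log₂(0.15) = 0.4105
−0.22·log₂(0.22) = 0.4806
−0.19·log₂(0.19) = 0.4552
−0.06·log₂(0.06) = 0.2435
−0.09·log₂(0.09) = 0.3127
−0.19·log₂(0.19) = 0.4552
Sum ≈ 2.6900 → 2.6900 bits.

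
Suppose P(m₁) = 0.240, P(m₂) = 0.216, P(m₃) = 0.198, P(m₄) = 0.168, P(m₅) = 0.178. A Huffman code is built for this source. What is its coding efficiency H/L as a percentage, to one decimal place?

98.5%

Entropy H = −Σ p log₂ p ≈ 2.3099 bits.
Huffman merges: 21/125+89/500→173/500; 99/500+27/125→207/500; 6/25+173/500→293/500; 207/500+293/500→1. L = 1173/500 ≈ 2.3460.
Efficiency = H/L = 2.3099/2.3460 = 98.5%.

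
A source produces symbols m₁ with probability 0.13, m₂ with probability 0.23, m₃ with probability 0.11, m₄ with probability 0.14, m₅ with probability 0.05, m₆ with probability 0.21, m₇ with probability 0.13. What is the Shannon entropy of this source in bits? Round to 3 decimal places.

2.689 bits

H = −Σ pᵢ log₂ pᵢ.
−0.13·log₂(0.13) = 0.3826
−0.23·log₂(0.23) = 0.4877
−0.11·log₂(0.11) = 0.3503
−0.14·log₂(0.14) = 0.3971
−0.05·log₂(0.05) = 0.2161
−0.21·log₂(0.21) = 0.4728
−0.13·log₂(0.13) = 0.3826
Sum ≈ 2.6893 → 2.689 bits.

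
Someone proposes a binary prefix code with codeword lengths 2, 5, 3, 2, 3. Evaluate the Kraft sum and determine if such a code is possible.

0.78125; yes

With common denominator 2^5 = 32: Σ 2^(−ℓᵢ) = 8/32 + 1/32 + 4/32 + 8/32 + 4/32 = 25/32 = 0.78125.
Kraft's inequality requires Σ ≤ 1; here Σ = 0.78125 ≤ 1, so such a prefix code exists.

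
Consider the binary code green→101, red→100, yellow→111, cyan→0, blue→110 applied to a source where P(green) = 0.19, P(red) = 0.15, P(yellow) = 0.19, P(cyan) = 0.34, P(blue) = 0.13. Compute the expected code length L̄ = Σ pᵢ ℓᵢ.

L̄ = Σ pᵢ·ℓᵢ = 0.19·3 + 0.15·3 + 0.19·3 + 0.34·1 + 0.13·3 = 2.32 bits/symbol.

2.32 bits/symbol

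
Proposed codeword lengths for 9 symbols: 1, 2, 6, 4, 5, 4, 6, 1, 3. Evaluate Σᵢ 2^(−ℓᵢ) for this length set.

1.5625

With common denominator 2^6 = 64: Σ 2^(−ℓᵢ) = 32/64 + 16/64 + 1/64 + 4/64 + 2/64 + 4/64 + 1/64 + 32/64 + 8/64 = 100/64 = 1.5625.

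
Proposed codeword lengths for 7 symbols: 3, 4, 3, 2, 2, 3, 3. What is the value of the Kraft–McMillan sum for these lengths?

With common denominator 2^4 = 16: Σ 2^(−ℓᵢ) = 2/16 + 1/16 + 2/16 + 4/16 + 4/16 + 2/16 + 2/16 = 17/16 = 1.0625.

1.0625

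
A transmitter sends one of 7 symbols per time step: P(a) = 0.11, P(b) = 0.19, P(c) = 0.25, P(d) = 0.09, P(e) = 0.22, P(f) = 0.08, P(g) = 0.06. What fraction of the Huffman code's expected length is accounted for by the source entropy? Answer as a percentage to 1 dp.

98.6%

Entropy H = −Σ p log₂ p ≈ 2.6338 bits.
Huffman merges: 3/50+2/25→7/50; 9/100+11/100→1/5; 7/50+19/100→33/100; 1/5+11/50→21/50; 1/4+33/100→29/50; 21/50+29/50→1. L = 267/100 ≈ 2.6700.
Efficiency = H/L = 2.6338/2.6700 = 98.6%.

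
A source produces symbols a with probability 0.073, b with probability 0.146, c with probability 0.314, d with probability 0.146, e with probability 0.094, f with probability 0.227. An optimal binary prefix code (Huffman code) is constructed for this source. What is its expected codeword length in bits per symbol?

2.459 bits/symbol

Repeatedly combine the two least-probable nodes; the expected code length is the sum of the merged weights.
merge 73/1000 + 47/500 → 167/1000
merge 73/500 + 73/500 → 73/250
merge 167/1000 + 227/1000 → 197/500
merge 73/250 + 157/500 → 303/500
merge 197/500 + 303/500 → 1
L = 167/1000 + 73/250 + 197/500 + 303/500 + 1 = 2459/1000 = 2.459 bits/symbol.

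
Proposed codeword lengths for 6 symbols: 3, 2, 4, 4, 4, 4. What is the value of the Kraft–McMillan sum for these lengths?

0.625

With common denominator 2^4 = 16: Σ 2^(−ℓᵢ) = 2/16 + 4/16 + 1/16 + 1/16 + 1/16 + 1/16 = 10/16 = 0.625.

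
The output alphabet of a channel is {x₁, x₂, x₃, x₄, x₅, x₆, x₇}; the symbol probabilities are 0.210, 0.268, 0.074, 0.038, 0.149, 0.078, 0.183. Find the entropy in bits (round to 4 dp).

H = −Σ pᵢ log₂ pᵢ.
−0.210·log₂(0.210) = 0.4728
−0.268·log₂(0.268) = 0.5091
−0.074·log₂(0.074) = 0.2780
−0.038·log₂(0.038) = 0.1793
−0.149·log₂(0.149) = 0.4092
−0.078·log₂(0.078) = 0.2871
−0.183·log₂(0.183) = 0.4484
Sum ≈ 2.5839 → 2.5839 bits.

2.5839 bits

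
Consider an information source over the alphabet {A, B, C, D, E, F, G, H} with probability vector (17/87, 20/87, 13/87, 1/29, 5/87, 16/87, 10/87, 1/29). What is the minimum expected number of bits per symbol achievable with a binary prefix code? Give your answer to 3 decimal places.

2.770 bits/symbol

Repeatedly combine the two least-probable nodes; the expected code length is the sum of the merged weights.
merge 1/29 + 1/29 → 2/29
merge 5/87 + 2/29 → 11/87
merge 10/87 + 11/87 → 7/29
merge 13/87 + 16/87 → 1/3
merge 17/87 + 20/87 → 37/87
merge 7/29 + 1/3 → 50/87
merge 37/87 + 50/87 → 1
L = 2/29 + 11/87 + 7/29 + 1/3 + 37/87 + 50/87 + 1 = 241/87 ≈ 2.770 bits/symbol.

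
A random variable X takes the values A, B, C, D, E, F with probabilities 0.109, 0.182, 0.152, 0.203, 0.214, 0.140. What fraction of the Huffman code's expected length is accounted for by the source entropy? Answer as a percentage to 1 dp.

98.7%

Entropy H = −Σ p log₂ p ≈ 2.5491 bits.
Huffman merges: 109/1000+7/50→249/1000; 19/125+91/500→167/500; 203/1000+107/500→417/1000; 249/1000+167/500→583/1000; 417/1000+583/1000→1. L = 2583/1000 ≈ 2.5830.
Efficiency = H/L = 2.5491/2.5830 = 98.7%.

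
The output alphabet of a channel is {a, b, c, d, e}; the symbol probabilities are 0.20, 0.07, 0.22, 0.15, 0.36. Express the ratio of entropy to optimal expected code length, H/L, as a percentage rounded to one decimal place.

Entropy H = −Σ p log₂ p ≈ 2.1547 bits.
Huffman merges: 7/100+3/20→11/50; 1/5+11/50→21/50; 11/50+9/25→29/50; 21/50+29/50→1. L = 111/50 ≈ 2.2200.
Efficiency = H/L = 2.1547/2.2200 = 97.1%.

97.1%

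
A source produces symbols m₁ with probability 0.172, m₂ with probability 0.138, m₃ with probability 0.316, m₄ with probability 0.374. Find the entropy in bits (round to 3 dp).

H = −Σ pᵢ log₂ pᵢ.
−0.172·log₂(0.172) = 0.4368
−0.138·log₂(0.138) = 0.3943
−0.316·log₂(0.316) = 0.5252
−0.374·log₂(0.374) = 0.5307
Sum ≈ 1.8870 → 1.887 bits.

1.887 bits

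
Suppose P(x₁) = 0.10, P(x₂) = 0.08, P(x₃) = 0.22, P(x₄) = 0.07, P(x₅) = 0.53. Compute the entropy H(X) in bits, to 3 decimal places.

H = −Σ pᵢ log₂ pᵢ.
−0.10·log₂(0.10) = 0.3322
−0.08·log₂(0.08) = 0.2915
−0.22·log₂(0.22) = 0.4806
−0.07·log₂(0.07) = 0.2686
−0.53·log₂(0.53) = 0.4854
Sum ≈ 1.8583 → 1.858 bits.

1.858 bits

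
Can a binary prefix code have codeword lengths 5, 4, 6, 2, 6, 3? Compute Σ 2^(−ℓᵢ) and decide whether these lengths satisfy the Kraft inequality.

With common denominator 2^6 = 64: Σ 2^(−ℓᵢ) = 2/64 + 4/64 + 1/64 + 16/64 + 1/64 + 8/64 = 32/64 = 0.5.
Kraft's inequality requires Σ ≤ 1; here Σ = 0.5 ≤ 1, so such a prefix code exists.

0.5; yes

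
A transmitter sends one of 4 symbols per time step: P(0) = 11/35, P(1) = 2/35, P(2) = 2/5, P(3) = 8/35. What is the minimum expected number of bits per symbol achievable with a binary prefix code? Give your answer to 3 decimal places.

Repeatedly combine the two least-probable nodes; the expected code length is the sum of the merged weights.
merge 2/35 + 8/35 → 2/7
merge 2/7 + 11/35 → 3/5
merge 2/5 + 3/5 → 1
L = 2/7 + 3/5 + 1 = 66/35 ≈ 1.886 bits/symbol.

1.886 bits/symbol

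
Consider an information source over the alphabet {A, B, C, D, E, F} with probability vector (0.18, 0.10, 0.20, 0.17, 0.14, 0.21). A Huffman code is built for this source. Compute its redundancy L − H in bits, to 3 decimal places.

0.044 bits

Entropy H = −Σ p log₂ p ≈ 2.5464 bits.
Huffman merges: 1/10+7/50→6/25; 17/100+9/50→7/20; 1/5+21/100→41/100; 6/25+7/20→59/100; 41/100+59/100→1. L = 259/100 ≈ 2.5900.
L − H = 2.5900 − 2.5464 = 0.044 bits.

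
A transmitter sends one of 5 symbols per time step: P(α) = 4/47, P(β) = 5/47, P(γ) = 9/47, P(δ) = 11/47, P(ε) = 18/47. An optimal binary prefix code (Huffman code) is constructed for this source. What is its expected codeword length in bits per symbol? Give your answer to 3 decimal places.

2.191 bits/symbol

Repeatedly combine the two least-probable nodes; the expected code length is the sum of the merged weights.
merge 4/47 + 5/47 → 9/47
merge 9/47 + 9/47 → 18/47
merge 11/47 + 18/47 → 29/47
merge 18/47 + 29/47 → 1
L = 9/47 + 18/47 + 29/47 + 1 = 103/47 ≈ 2.191 bits/symbol.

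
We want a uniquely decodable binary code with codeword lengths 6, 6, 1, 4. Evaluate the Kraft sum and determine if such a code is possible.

0.59375; yes

With common denominator 2^6 = 64: Σ 2^(−ℓᵢ) = 1/64 + 1/64 + 32/64 + 4/64 = 38/64 = 0.59375.
Kraft's inequality requires Σ ≤ 1; here Σ = 0.59375 ≤ 1, so such a prefix code exists.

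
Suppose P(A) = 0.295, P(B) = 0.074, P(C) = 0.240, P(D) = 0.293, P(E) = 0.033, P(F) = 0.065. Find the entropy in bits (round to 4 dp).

2.2293 bits

H = −Σ pᵢ log₂ pᵢ.
−0.295·log₂(0.295) = 0.5196
−0.074·log₂(0.074) = 0.2780
−0.240·log₂(0.240) = 0.4941
−0.293·log₂(0.293) = 0.5189
−0.033·log₂(0.033) = 0.1624
−0.065·log₂(0.065) = 0.2563
Sum ≈ 2.2293 → 2.2293 bits.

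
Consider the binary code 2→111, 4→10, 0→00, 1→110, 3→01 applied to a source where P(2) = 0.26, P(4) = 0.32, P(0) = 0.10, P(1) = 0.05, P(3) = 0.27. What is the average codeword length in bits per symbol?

L̄ = Σ pᵢ·ℓᵢ = 0.26·3 + 0.32·2 + 0.10·2 + 0.05·3 + 0.27·2 = 2.31 bits/symbol.

2.31 bits/symbol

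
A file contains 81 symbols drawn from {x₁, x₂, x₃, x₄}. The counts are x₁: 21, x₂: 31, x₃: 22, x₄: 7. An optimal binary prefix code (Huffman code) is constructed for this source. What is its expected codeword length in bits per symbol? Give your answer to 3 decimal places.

1.963 bits/symbol

Probabilities are the counts divided by 81.
Repeatedly combine the two least-probable nodes; the expected code length is the sum of the merged weights.
merge 7/81 + 7/27 → 28/81
merge 22/81 + 28/81 → 50/81
merge 31/81 + 50/81 → 1
L = 28/81 + 50/81 + 1 = 53/27 ≈ 1.963 bits/symbol.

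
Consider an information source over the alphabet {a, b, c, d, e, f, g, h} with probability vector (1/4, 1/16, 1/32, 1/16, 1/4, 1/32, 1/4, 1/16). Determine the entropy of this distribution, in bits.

Each probability is a power of 1/2, so log₂(1/p) is an integer.
H = Σ p·log₂(1/p) = 1/4·2 + 1/16·4 + 1/32·5 + 1/16·4 + 1/4·2 + 1/32·5 + 1/4·2 + 1/16·4 = 2.5625 bits.

2.5625 bits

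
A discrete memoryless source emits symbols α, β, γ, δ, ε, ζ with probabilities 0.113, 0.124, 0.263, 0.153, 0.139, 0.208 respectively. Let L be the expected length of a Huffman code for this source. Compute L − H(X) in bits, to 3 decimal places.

Entropy H = −Σ p log₂ p ≈ 2.5169 bits.
Huffman merges: 113/1000+31/250→237/1000; 139/1000+153/1000→73/250; 26/125+237/1000→89/200; 263/1000+73/250→111/200; 89/200+111/200→1. L = 2529/1000 ≈ 2.5290.
L − H = 2.5290 − 2.5169 = 0.012 bits.

0.012 bits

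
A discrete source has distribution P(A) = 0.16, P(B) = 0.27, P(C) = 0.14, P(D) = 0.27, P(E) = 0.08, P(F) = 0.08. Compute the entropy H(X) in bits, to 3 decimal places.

H = −Σ pᵢ log₂ pᵢ.
−0.16·log₂(0.16) = 0.4230
−0.27·log₂(0.27) = 0.5100
−0.14·log₂(0.14) = 0.3971
−0.27·log₂(0.27) = 0.5100
−0.08·log₂(0.08) = 0.2915
−0.08·log₂(0.08) = 0.2915
Sum ≈ 2.4232 → 2.423 bits.

2.423 bits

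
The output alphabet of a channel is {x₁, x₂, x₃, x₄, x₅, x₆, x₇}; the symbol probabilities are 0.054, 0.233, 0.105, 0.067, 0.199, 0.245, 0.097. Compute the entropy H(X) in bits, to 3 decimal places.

H = −Σ pᵢ log₂ pᵢ.
−0.054·log₂(0.054) = 0.2274
−0.233·log₂(0.233) = 0.4897
−0.105·log₂(0.105) = 0.3414
−0.067·log₂(0.067) = 0.2613
−0.199·log₂(0.199) = 0.4635
−0.245·log₂(0.245) = 0.4971
−0.097·log₂(0.097) = 0.3265
Sum ≈ 2.6069 → 2.607 bits.

2.607 bits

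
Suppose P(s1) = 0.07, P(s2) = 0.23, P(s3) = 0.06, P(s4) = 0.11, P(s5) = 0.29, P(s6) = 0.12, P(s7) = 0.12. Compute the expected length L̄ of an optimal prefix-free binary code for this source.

2.61 bits/symbol

Repeatedly combine the two least-probable nodes; the expected code length is the sum of the merged weights.
merge 3/50 + 7/100 → 13/100
merge 11/100 + 3/25 → 23/100
merge 3/25 + 13/100 → 1/4
merge 23/100 + 23/100 → 23/50
merge 1/4 + 29/100 → 27/50
merge 23/50 + 27/50 → 1
L = 13/100 + 23/100 + 1/4 + 23/50 + 27/50 + 1 = 261/100 = 2.61 bits/symbol.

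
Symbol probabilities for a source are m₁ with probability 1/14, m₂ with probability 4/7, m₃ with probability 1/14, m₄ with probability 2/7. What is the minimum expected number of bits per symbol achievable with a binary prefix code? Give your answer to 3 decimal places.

1.571 bits/symbol

Repeatedly combine the two least-probable nodes; the expected code length is the sum of the merged weights.
merge 1/14 + 1/14 → 1/7
merge 1/7 + 2/7 → 3/7
merge 3/7 + 4/7 → 1
L = 1/7 + 3/7 + 1 = 11/7 ≈ 1.571 bits/symbol.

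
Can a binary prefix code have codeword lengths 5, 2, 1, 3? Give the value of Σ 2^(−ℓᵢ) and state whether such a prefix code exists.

With common denominator 2^5 = 32: Σ 2^(−ℓᵢ) = 1/32 + 8/32 + 16/32 + 4/32 = 29/32 = 0.90625.
Kraft's inequality requires Σ ≤ 1; here Σ = 0.90625 ≤ 1, so such a prefix code exists.

0.90625; yes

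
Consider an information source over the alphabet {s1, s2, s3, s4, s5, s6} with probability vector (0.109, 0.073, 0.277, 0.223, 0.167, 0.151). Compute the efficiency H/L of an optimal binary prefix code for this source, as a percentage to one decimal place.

Entropy H = −Σ p log₂ p ≈ 2.4630 bits.
Huffman merges: 73/1000+109/1000→91/500; 151/1000+167/1000→159/500; 91/500+223/1000→81/200; 277/1000+159/500→119/200; 81/200+119/200→1. L = 5/2 ≈ 2.5000.
Efficiency = H/L = 2.4630/2.5000 = 98.5%.

98.5%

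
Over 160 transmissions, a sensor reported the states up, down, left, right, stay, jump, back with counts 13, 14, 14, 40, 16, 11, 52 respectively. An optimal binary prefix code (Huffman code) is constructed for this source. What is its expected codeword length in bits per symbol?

Probabilities are the counts divided by 160.
Repeatedly combine the two least-probable nodes; the expected code length is the sum of the merged weights.
merge 11/160 + 13/160 → 3/20
merge 7/80 + 7/80 → 7/40
merge 1/10 + 3/20 → 1/4
merge 7/40 + 1/4 → 17/40
merge 1/4 + 13/40 → 23/40
merge 17/40 + 23/40 → 1
L = 3/20 + 7/40 + 1/4 + 17/40 + 23/40 + 1 = 103/40 = 2.575 bits/symbol.

2.575 bits/symbol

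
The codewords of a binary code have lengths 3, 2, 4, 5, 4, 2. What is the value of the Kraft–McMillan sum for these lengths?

0.78125

With common denominator 2^5 = 32: Σ 2^(−ℓᵢ) = 4/32 + 8/32 + 2/32 + 1/32 + 2/32 + 8/32 = 25/32 = 0.78125.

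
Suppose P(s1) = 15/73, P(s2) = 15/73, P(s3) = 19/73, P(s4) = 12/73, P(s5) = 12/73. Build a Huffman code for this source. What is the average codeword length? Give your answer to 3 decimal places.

2.329 bits/symbol

Repeatedly combine the two least-probable nodes; the expected code length is the sum of the merged weights.
merge 12/73 + 12/73 → 24/73
merge 15/73 + 15/73 → 30/73
merge 19/73 + 24/73 → 43/73
merge 30/73 + 43/73 → 1
L = 24/73 + 30/73 + 43/73 + 1 = 170/73 ≈ 2.329 bits/symbol.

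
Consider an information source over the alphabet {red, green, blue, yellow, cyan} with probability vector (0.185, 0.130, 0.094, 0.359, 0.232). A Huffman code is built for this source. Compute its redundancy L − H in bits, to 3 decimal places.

0.051 bits

Entropy H = −Σ p log₂ p ≈ 2.1733 bits.
Huffman merges: 47/500+13/100→28/125; 37/200+28/125→409/1000; 29/125+359/1000→591/1000; 409/1000+591/1000→1. L = 278/125 ≈ 2.2240.
L − H = 2.2240 − 2.1733 = 0.051 bits.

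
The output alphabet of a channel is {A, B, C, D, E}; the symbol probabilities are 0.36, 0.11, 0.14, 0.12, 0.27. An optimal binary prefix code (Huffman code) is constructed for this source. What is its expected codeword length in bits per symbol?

2.23 bits/symbol

Repeatedly combine the two least-probable nodes; the expected code length is the sum of the merged weights.
merge 11/100 + 3/25 → 23/100
merge 7/50 + 23/100 → 37/100
merge 27/100 + 9/25 → 63/100
merge 37/100 + 63/100 → 1
L = 23/100 + 37/100 + 63/100 + 1 = 223/100 = 2.23 bits/symbol.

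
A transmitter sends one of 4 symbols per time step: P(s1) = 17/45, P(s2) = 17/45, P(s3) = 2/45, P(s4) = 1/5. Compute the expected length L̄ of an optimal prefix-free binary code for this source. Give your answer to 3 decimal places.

Repeatedly combine the two least-probable nodes; the expected code length is the sum of the merged weights.
merge 2/45 + 1/5 → 11/45
merge 11/45 + 17/45 → 28/45
merge 17/45 + 28/45 → 1
L = 11/45 + 28/45 + 1 = 28/15 ≈ 1.867 bits/symbol.

1.867 bits/symbol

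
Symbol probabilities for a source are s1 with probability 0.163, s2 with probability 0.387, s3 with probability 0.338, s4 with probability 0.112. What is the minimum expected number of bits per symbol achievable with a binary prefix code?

1.888 bits/symbol

Repeatedly combine the two least-probable nodes; the expected code length is the sum of the merged weights.
merge 14/125 + 163/1000 → 11/40
merge 11/40 + 169/500 → 613/1000
merge 387/1000 + 613/1000 → 1
L = 11/40 + 613/1000 + 1 = 236/125 = 1.888 bits/symbol.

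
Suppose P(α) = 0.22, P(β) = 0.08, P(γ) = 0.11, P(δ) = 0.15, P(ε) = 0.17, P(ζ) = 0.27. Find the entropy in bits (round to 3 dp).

H = −Σ pᵢ log₂ pᵢ.
−0.22·log₂(0.22) = 0.4806
−0.08·log₂(0.08) = 0.2915
−0.11·log₂(0.11) = 0.3503
−0.15·log₂(0.15) = 0.4105
−0.17·log₂(0.17) = 0.4346
−0.27·log₂(0.27) = 0.5100
Sum ≈ 2.4775 → 2.478 bits.

2.478 bits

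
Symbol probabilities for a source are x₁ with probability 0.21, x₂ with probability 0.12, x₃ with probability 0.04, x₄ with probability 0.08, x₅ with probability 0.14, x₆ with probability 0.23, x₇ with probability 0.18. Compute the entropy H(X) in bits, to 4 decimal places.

2.6472 bits

H = −Σ pᵢ log₂ pᵢ.
−0.21·log₂(0.21) = 0.4728
−0.12·log₂(0.12) = 0.3671
−0.04·log₂(0.04) = 0.1858
−0.08·log₂(0.08) = 0.2915
−0.14·log₂(0.14) = 0.3971
−0.23·log₂(0.23) = 0.4877
−0.18·log₂(0.18) = 0.4453
Sum ≈ 2.6472 → 2.6472 bits.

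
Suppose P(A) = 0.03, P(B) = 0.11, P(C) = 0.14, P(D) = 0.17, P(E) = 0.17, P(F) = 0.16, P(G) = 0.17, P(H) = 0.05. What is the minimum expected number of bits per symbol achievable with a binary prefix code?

2.91 bits/symbol

Repeatedly combine the two least-probable nodes; the expected code length is the sum of the merged weights.
merge 3/100 + 1/20 → 2/25
merge 2/25 + 11/100 → 19/100
merge 7/50 + 4/25 → 3/10
merge 17/100 + 17/100 → 17/50
merge 17/100 + 19/100 → 9/25
merge 3/10 + 17/50 → 16/25
merge 9/25 + 16/25 → 1
L = 2/25 + 19/100 + 3/10 + 17/50 + 9/25 + 16/25 + 1 = 291/100 = 2.91 bits/symbol.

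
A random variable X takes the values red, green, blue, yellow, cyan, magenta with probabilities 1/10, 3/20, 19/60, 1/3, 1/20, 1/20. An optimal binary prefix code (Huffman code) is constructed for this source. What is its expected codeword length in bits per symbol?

Repeatedly combine the two least-probable nodes; the expected code length is the sum of the merged weights.
merge 1/20 + 1/20 → 1/10
merge 1/10 + 1/10 → 1/5
merge 3/20 + 1/5 → 7/20
merge 19/60 + 1/3 → 13/20
merge 7/20 + 13/20 → 1
L = 1/10 + 1/5 + 7/20 + 13/20 + 1 = 23/10 = 2.3 bits/symbol.

2.3 bits/symbol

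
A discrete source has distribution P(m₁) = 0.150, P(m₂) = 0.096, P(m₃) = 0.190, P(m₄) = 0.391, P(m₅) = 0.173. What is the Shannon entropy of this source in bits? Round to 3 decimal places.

H = −Σ pᵢ log₂ pᵢ.
−0.150·log₂(0.150) = 0.4105
−0.096·log₂(0.096) = 0.3246
−0.190·log₂(0.190) = 0.4552
−0.391·log₂(0.391) = 0.5297
−0.173·log₂(0.173) = 0.4379
Sum ≈ 2.1579 → 2.158 bits.

2.158 bits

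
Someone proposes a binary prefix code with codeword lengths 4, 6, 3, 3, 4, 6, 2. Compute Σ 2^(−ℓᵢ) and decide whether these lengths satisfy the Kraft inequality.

0.65625; yes

With common denominator 2^6 = 64: Σ 2^(−ℓᵢ) = 4/64 + 1/64 + 8/64 + 8/64 + 4/64 + 1/64 + 16/64 = 42/64 = 0.65625.
Kraft's inequality requires Σ ≤ 1; here Σ = 0.65625 ≤ 1, so such a prefix code exists.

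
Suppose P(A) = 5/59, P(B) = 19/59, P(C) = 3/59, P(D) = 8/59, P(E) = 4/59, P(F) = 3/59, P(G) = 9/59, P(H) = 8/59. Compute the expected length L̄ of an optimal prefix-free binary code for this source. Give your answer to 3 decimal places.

Repeatedly combine the two least-probable nodes; the expected code length is the sum of the merged weights.
merge 3/59 + 3/59 → 6/59
merge 4/59 + 5/59 → 9/59
merge 6/59 + 8/59 → 14/59
merge 8/59 + 9/59 → 17/59
merge 9/59 + 14/59 → 23/59
merge 17/59 + 19/59 → 36/59
merge 23/59 + 36/59 → 1
L = 6/59 + 9/59 + 14/59 + 17/59 + 23/59 + 36/59 + 1 = 164/59 ≈ 2.780 bits/symbol.

2.780 bits/symbol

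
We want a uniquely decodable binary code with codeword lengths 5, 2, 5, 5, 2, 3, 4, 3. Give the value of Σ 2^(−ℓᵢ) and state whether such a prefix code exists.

With common denominator 2^5 = 32: Σ 2^(−ℓᵢ) = 1/32 + 8/32 + 1/32 + 1/32 + 8/32 + 4/32 + 2/32 + 4/32 = 29/32 = 0.90625.
Kraft's inequality requires Σ ≤ 1; here Σ = 0.90625 ≤ 1, so such a prefix code exists.

0.90625; yes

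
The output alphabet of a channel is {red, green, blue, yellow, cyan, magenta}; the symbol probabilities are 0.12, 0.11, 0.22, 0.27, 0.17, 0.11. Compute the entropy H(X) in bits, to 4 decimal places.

2.4928 bits

H = −Σ pᵢ log₂ pᵢ.
−0.12·log₂(0.12) = 0.3671
−0.11·log₂(0.11) = 0.3503
−0.22·log₂(0.22) = 0.4806
−0.27·log₂(0.27) = 0.5100
−0.17·log₂(0.17) = 0.4346
−0.11·log₂(0.11) = 0.3503
Sum ≈ 2.4928 → 2.4928 bits.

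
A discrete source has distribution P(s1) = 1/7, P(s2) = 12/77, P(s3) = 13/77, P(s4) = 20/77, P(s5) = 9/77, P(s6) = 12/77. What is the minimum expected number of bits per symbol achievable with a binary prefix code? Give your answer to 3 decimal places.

2.571 bits/symbol

Repeatedly combine the two least-probable nodes; the expected code length is the sum of the merged weights.
merge 9/77 + 1/7 → 20/77
merge 12/77 + 12/77 → 24/77
merge 13/77 + 20/77 → 3/7
merge 20/77 + 24/77 → 4/7
merge 3/7 + 4/7 → 1
L = 20/77 + 24/77 + 3/7 + 4/7 + 1 = 18/7 ≈ 2.571 bits/symbol.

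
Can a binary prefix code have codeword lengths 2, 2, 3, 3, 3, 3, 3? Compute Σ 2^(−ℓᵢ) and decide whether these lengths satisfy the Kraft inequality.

With common denominator 2^3 = 8: Σ 2^(−ℓᵢ) = 2/8 + 2/8 + 1/8 + 1/8 + 1/8 + 1/8 + 1/8 = 9/8 = 1.125.
Kraft's inequality requires Σ ≤ 1; here Σ = 1.125 > 1, so no such prefix code exists.

1.125; no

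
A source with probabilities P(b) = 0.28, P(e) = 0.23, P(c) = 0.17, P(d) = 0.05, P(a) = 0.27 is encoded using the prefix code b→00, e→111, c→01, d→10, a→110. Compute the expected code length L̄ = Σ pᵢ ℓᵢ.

2.5 bits/symbol

L̄ = Σ pᵢ·ℓᵢ = 0.28·2 + 0.23·3 + 0.17·2 + 0.05·2 + 0.27·3 = 2.5 bits/symbol.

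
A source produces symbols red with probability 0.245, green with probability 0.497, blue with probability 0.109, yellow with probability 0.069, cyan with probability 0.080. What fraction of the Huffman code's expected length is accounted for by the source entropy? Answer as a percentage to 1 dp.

Entropy H = −Σ p log₂ p ≈ 1.9047 bits.
Huffman merges: 69/1000+2/25→149/1000; 109/1000+149/1000→129/500; 49/200+129/500→503/1000; 497/1000+503/1000→1. L = 191/100 ≈ 1.9100.
Efficiency = H/L = 1.9047/1.9100 = 99.7%.

99.7%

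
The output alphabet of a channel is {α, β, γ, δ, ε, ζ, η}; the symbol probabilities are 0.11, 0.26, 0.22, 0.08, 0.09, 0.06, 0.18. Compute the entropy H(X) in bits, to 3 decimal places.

H = −Σ pᵢ log₂ pᵢ.
−0.11·log₂(0.11) = 0.3503
−0.26·log₂(0.26) = 0.5053
−0.22·log₂(0.22) = 0.4806
−0.08·log₂(0.08) = 0.2915
−0.09·log₂(0.09) = 0.3127
−0.06·log₂(0.06) = 0.2435
−0.18·log₂(0.18) = 0.4453
Sum ≈ 2.6292 → 2.629 bits.

2.629 bits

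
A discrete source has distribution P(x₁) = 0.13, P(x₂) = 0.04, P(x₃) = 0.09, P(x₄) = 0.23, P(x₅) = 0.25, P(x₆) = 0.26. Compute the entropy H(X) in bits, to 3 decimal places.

2.374 bits

H = −Σ pᵢ log₂ pᵢ.
−0.13·log₂(0.13) = 0.3826
−0.04·log₂(0.04) = 0.1858
−0.09·log₂(0.09) = 0.3127
−0.23·log₂(0.23) = 0.4877
−0.25·log₂(0.25) = 0.5000
−0.26·log₂(0.26) = 0.5053
Sum ≈ 2.3740 → 2.374 bits.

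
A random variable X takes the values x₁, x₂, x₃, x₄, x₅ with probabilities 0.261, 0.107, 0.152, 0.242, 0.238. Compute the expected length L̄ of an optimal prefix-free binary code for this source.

2.259 bits/symbol

Repeatedly combine the two least-probable nodes; the expected code length is the sum of the merged weights.
merge 107/1000 + 19/125 → 259/1000
merge 119/500 + 121/500 → 12/25
merge 259/1000 + 261/1000 → 13/25
merge 12/25 + 13/25 → 1
L = 259/1000 + 12/25 + 13/25 + 1 = 2259/1000 = 2.259 bits/symbol.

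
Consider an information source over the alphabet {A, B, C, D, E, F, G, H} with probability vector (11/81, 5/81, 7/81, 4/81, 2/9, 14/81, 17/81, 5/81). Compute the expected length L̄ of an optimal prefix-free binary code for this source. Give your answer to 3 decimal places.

2.827 bits/symbol

Repeatedly combine the two least-probable nodes; the expected code length is the sum of the merged weights.
merge 4/81 + 5/81 → 1/9
merge 5/81 + 7/81 → 4/27
merge 1/9 + 11/81 → 20/81
merge 4/27 + 14/81 → 26/81
merge 17/81 + 2/9 → 35/81
merge 20/81 + 26/81 → 46/81
merge 35/81 + 46/81 → 1
L = 1/9 + 4/27 + 20/81 + 26/81 + 35/81 + 46/81 + 1 = 229/81 ≈ 2.827 bits/symbol.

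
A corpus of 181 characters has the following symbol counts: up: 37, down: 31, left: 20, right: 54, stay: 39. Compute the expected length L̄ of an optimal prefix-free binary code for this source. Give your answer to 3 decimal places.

2.282 bits/symbol

Probabilities are the counts divided by 181.
Repeatedly combine the two least-probable nodes; the expected code length is the sum of the merged weights.
merge 20/181 + 31/181 → 51/181
merge 37/181 + 39/181 → 76/181
merge 51/181 + 54/181 → 105/181
merge 76/181 + 105/181 → 1
L = 51/181 + 76/181 + 105/181 + 1 = 413/181 ≈ 2.282 bits/symbol.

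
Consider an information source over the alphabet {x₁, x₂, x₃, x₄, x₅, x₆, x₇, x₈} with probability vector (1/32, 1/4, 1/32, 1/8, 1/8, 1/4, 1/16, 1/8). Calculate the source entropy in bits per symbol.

Each probability is a power of 1/2, so log₂(1/p) is an integer.
H = Σ p·log₂(1/p) = 1/32·5 + 1/4·2 + 1/32·5 + 1/8·3 + 1/8·3 + 1/4·2 + 1/16·4 + 1/8·3 = 2.6875 bits.

2.6875 bits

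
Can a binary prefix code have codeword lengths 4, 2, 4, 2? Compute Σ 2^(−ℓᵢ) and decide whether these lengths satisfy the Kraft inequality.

With common denominator 2^4 = 16: Σ 2^(−ℓᵢ) = 1/16 + 4/16 + 1/16 + 4/16 = 10/16 = 0.625.
Kraft's inequality requires Σ ≤ 1; here Σ = 0.625 ≤ 1, so such a prefix code exists.

0.625; yes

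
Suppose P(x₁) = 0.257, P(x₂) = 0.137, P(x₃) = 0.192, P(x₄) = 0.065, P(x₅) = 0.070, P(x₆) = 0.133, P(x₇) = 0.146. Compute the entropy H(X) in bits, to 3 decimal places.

H = −Σ pᵢ log₂ pᵢ.
−0.257·log₂(0.257) = 0.5038
−0.137·log₂(0.137) = 0.3929
−0.192·log₂(0.192) = 0.4571
−0.065·log₂(0.065) = 0.2563
−0.070·log₂(0.070) = 0.2686
−0.133·log₂(0.133) = 0.3871
−0.146·log₂(0.146) = 0.4053
Sum ≈ 2.6710 → 2.671 bits.

2.671 bits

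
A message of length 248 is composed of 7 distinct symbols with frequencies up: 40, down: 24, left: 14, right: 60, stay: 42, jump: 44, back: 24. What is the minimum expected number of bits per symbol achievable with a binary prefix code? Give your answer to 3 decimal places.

2.734 bits/symbol

Probabilities are the counts divided by 248.
Repeatedly combine the two least-probable nodes; the expected code length is the sum of the merged weights.
merge 7/124 + 3/31 → 19/124
merge 3/31 + 19/124 → 1/4
merge 5/31 + 21/124 → 41/124
merge 11/62 + 15/62 → 13/31
merge 1/4 + 41/124 → 18/31
merge 13/31 + 18/31 → 1
L = 19/124 + 1/4 + 41/124 + 13/31 + 18/31 + 1 = 339/124 ≈ 2.734 bits/symbol.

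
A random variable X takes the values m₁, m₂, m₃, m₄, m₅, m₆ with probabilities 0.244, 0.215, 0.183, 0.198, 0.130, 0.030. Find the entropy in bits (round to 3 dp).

H = −Σ pᵢ log₂ pᵢ.
−0.244·log₂(0.244) = 0.4966
−0.215·log₂(0.215) = 0.4768
−0.183·log₂(0.183) = 0.4484
−0.198·log₂(0.198) = 0.4626
−0.130·log₂(0.130) = 0.3826
−0.030·log₂(0.030) = 0.1518
Sum ≈ 2.4187 → 2.419 bits.

2.419 bits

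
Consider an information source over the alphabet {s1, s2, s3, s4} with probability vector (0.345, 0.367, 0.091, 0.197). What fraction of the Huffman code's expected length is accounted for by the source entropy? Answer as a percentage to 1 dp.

95.6%

Entropy H = −Σ p log₂ p ≈ 1.8368 bits.
Huffman merges: 91/1000+197/1000→36/125; 36/125+69/200→633/1000; 367/1000+633/1000→1. L = 1921/1000 ≈ 1.9210.
Efficiency = H/L = 1.8368/1.9210 = 95.6%.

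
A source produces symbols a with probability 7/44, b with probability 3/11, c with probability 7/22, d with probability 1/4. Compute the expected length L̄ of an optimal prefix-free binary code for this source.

Repeatedly combine the two least-probable nodes; the expected code length is the sum of the merged weights.
merge 7/44 + 1/4 → 9/22
merge 3/11 + 7/22 → 13/22
merge 9/22 + 13/22 → 1
L = 9/22 + 13/22 + 1 = 2 bits/symbol.

2 bits/symbol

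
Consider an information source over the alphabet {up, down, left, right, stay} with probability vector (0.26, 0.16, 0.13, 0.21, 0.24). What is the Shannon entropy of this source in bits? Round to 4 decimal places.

H = −Σ pᵢ log₂ pᵢ.
−0.26·log₂(0.26) = 0.5053
−0.16·log₂(0.16) = 0.4230
−0.13·log₂(0.13) = 0.3826
−0.21·log₂(0.21) = 0.4728
−0.24·log₂(0.24) = 0.4941
Sum ≈ 2.2779 → 2.2779 bits.

2.2779 bits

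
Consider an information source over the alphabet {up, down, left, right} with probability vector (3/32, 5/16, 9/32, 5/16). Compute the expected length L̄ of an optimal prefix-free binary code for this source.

2 bits/symbol

Repeatedly combine the two least-probable nodes; the expected code length is the sum of the merged weights.
merge 3/32 + 9/32 → 3/8
merge 5/16 + 5/16 → 5/8
merge 3/8 + 5/8 → 1
L = 3/8 + 5/8 + 1 = 2 bits/symbol.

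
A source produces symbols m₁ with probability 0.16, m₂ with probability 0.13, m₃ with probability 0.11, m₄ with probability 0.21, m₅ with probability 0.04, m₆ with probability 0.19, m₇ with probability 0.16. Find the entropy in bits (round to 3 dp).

H = −Σ pᵢ log₂ pᵢ.
−0.16·log₂(0.16) = 0.4230
−0.13·log₂(0.13) = 0.3826
−0.11·log₂(0.11) = 0.3503
−0.21·log₂(0.21) = 0.4728
−0.04·log₂(0.04) = 0.1858
−0.19·log₂(0.19) = 0.4552
−0.16·log₂(0.16) = 0.4230
Sum ≈ 2.6928 → 2.693 bits.

2.693 bits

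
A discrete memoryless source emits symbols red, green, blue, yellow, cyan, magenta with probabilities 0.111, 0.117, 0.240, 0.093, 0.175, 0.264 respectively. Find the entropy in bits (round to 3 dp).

2.474 bits

H = −Σ pᵢ log₂ pᵢ.
−0.111·log₂(0.111) = 0.3520
−0.117·log₂(0.117) = 0.3622
−0.240·log₂(0.240) = 0.4941
−0.093·log₂(0.093) = 0.3187
−0.175·log₂(0.175) = 0.4401
−0.264·log₂(0.264) = 0.5072
Sum ≈ 2.4743 → 2.474 bits.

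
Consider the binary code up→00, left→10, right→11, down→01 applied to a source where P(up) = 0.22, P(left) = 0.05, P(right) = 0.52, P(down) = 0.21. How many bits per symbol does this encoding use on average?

2 bits/symbol

L̄ = Σ pᵢ·ℓᵢ = 0.22·2 + 0.05·2 + 0.52·2 + 0.21·2 = 2 bits/symbol.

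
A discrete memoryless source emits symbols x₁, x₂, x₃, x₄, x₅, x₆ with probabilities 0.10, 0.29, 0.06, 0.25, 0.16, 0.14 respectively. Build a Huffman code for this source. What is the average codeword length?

Repeatedly combine the two least-probable nodes; the expected code length is the sum of the merged weights.
merge 3/50 + 1/10 → 4/25
merge 7/50 + 4/25 → 3/10
merge 4/25 + 1/4 → 41/100
merge 29/100 + 3/10 → 59/100
merge 41/100 + 59/100 → 1
L = 4/25 + 3/10 + 41/100 + 59/100 + 1 = 123/50 = 2.46 bits/symbol.

2.46 bits/symbol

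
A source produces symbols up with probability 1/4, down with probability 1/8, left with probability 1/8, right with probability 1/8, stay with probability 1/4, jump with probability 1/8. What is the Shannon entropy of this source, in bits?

2.5 bits

Each probability is a power of 1/2, so log₂(1/p) is an integer.
H = Σ p·log₂(1/p) = 1/4·2 + 1/8·3 + 1/8·3 + 1/8·3 + 1/4·2 + 1/8·3 = 2.5 bits.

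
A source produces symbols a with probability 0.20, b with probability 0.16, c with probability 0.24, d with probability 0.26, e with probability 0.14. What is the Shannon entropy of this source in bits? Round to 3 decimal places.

2.284 bits

H = −Σ pᵢ log₂ pᵢ.
−0.20·log₂(0.20) = 0.4644
−0.16·log₂(0.16) = 0.4230
−0.24·log₂(0.24) = 0.4941
−0.26·log₂(0.26) = 0.5053
−0.14·log₂(0.14) = 0.3971
Sum ≈ 2.2839 → 2.284 bits.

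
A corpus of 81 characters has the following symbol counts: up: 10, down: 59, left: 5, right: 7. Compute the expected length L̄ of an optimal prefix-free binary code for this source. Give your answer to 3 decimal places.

Probabilities are the counts divided by 81.
Repeatedly combine the two least-probable nodes; the expected code length is the sum of the merged weights.
merge 5/81 + 7/81 → 4/27
merge 10/81 + 4/27 → 22/81
merge 22/81 + 59/81 → 1
L = 4/27 + 22/81 + 1 = 115/81 ≈ 1.420 bits/symbol.

1.420 bits/symbol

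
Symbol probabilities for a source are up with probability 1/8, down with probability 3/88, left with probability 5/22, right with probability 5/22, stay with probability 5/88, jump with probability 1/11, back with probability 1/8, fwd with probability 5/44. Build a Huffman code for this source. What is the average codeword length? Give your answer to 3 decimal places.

Repeatedly combine the two least-probable nodes; the expected code length is the sum of the merged weights.
merge 3/88 + 5/88 → 1/11
merge 1/11 + 1/11 → 2/11
merge 5/44 + 1/8 → 21/88
merge 1/8 + 2/11 → 27/88
merge 5/22 + 5/22 → 5/11
merge 21/88 + 27/88 → 6/11
merge 5/11 + 6/11 → 1
L = 1/11 + 2/11 + 21/88 + 27/88 + 5/11 + 6/11 + 1 = 31/11 ≈ 2.818 bits/symbol.

2.818 bits/symbol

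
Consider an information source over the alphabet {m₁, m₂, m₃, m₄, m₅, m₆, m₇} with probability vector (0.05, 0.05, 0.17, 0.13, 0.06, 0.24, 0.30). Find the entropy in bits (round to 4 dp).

H = −Σ pᵢ log₂ pᵢ.
−0.05·log₂(0.05) = 0.2161
−0.05·log₂(0.05) = 0.2161
−0.17·log₂(0.17) = 0.4346
−0.13·log₂(0.13) = 0.3826
−0.06·log₂(0.06) = 0.2435
−0.24·log₂(0.24) = 0.4941
−0.30·log₂(0.30) = 0.5211
Sum ≈ 2.5082 → 2.5082 bits.

2.5082 bits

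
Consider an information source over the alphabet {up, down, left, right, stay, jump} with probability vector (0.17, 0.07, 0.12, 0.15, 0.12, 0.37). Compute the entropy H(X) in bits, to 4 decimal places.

2.3786 bits

H = −Σ pᵢ log₂ pᵢ.
−0.17·log₂(0.17) = 0.4346
−0.07·log₂(0.07) = 0.2686
−0.12·log₂(0.12) = 0.3671
−0.15·log₂(0.15) = 0.4105
−0.12·log₂(0.12) = 0.3671
−0.37·log₂(0.37) = 0.5307
Sum ≈ 2.3786 → 2.3786 bits.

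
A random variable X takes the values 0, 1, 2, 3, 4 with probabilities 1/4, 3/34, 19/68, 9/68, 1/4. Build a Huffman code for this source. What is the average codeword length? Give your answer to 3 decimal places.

Repeatedly combine the two least-probable nodes; the expected code length is the sum of the merged weights.
merge 3/34 + 9/68 → 15/68
merge 15/68 + 1/4 → 8/17
merge 1/4 + 19/68 → 9/17
merge 8/17 + 9/17 → 1
L = 15/68 + 8/17 + 9/17 + 1 = 151/68 ≈ 2.221 bits/symbol.

2.221 bits/symbol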